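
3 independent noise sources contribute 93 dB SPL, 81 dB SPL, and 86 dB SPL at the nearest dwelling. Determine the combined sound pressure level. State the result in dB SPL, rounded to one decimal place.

94.0 dB SPL

Incoherent sources combine by intensity addition: L_total = 10·log₁₀(Σ 10^(L_i/10)).
Σ 10^(L/10) = 10^(93/10) + 10^(81/10) + 10^(86/10) = 2.519e+09.
L_total = 10·log₁₀(2.519e+09) = 94.01 dB SPL.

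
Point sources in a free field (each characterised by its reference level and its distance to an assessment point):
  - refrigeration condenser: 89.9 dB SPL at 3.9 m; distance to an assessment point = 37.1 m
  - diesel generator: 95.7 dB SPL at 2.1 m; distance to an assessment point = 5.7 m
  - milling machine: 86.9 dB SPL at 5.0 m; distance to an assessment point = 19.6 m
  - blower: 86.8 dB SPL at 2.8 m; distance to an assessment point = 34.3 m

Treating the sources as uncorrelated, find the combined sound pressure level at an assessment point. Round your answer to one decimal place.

87.4 dB SPL

Apply inverse-square spreading to bring every level to the receiver, then sum 10^(L/10).
refrigeration condenser: 89.9 − 20·log₁₀(37.1/3.9) = 89.9 − 19.57 = 70.33 dB SPL.
diesel generator: 95.7 − 20·log₁₀(5.7/2.1) = 95.7 − 8.67 = 87.03 dB SPL.
milling machine: 86.9 − 20·log₁₀(19.6/5.0) = 86.9 − 11.87 = 75.03 dB SPL.
blower: 86.8 − 20·log₁₀(34.3/2.8) = 86.8 − 21.76 = 65.04 dB SPL.
Σ 10^(L/10) = 5.502e+08 → L_total = 10·log₁₀(5.502e+08) = 87.40 dB SPL.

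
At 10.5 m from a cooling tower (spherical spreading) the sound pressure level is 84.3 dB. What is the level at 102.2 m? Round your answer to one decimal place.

Spherical spreading from a point source gives a 20·log₁₀(r₂/r₁) drop.
L₂ = 84.3 − 20·log₁₀(102.2/10.5) = 84.3 − 19.765 = 64.53 dB.

64.5 dB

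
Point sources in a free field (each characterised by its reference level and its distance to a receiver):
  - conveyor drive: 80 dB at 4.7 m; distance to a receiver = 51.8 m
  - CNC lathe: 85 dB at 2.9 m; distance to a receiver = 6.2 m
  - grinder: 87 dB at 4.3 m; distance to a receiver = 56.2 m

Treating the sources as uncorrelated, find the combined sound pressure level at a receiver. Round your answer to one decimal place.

78.6 dB

Apply inverse-square spreading to bring every level to the receiver, then sum 10^(L/10).
conveyor drive: 80 − 20·log₁₀(51.8/4.7) = 80 − 20.84 = 59.16 dB.
CNC lathe: 85 − 20·log₁₀(6.2/2.9) = 85 − 6.60 = 78.40 dB.
grinder: 87 − 20·log₁₀(56.2/4.3) = 87 − 22.33 = 64.67 dB.
Σ 10^(L/10) = 7.294e+07 → L_total = 10·log₁₀(7.294e+07) = 78.63 dB.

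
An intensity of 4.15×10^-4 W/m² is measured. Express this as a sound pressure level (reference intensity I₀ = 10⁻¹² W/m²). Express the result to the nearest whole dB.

I/I₀ = 4.15×10^-4/10⁻¹² = 4.15×10^8, and L = 10·log₁₀(I/I₀).
L = 10·(0.6180 + 8) = 86.18 dB.

86 dB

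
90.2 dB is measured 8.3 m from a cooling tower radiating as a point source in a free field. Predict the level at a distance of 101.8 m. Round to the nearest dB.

68 dB

Spherical spreading from a point source gives a 20·log₁₀(r₂/r₁) drop.
L₂ = 90.2 − 20·log₁₀(101.8/8.3) = 90.2 − 21.773 = 68.43 dB.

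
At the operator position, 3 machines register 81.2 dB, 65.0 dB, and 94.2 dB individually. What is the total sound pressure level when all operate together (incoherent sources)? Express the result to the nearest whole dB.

For uncorrelated sources the intensities add, so convert each level to linear form, sum, and take 10·log₁₀ of the total.
Σ 10^(L/10) = 10^(81.2/10) + 10^(65.0/10) + 10^(94.2/10) = 2.765e+09.
L_total = 10·log₁₀(2.765e+09) = 94.42 dB.

94 dB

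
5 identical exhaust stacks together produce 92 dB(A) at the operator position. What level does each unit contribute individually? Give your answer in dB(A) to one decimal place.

85.0 dB(A)

Dividing the total intensity by 5 lowers the level by 10·log₁₀ 5 = 6.990 dB: L₁ = 92 − 6.990.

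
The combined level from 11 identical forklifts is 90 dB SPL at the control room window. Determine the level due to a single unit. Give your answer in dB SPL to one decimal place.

For N identical incoherent sources L_total = L₁ + 10·log₁₀ N, so L₁ = 90 − 10·log₁₀(11) = 90 − 10.414.

79.6 dB SPL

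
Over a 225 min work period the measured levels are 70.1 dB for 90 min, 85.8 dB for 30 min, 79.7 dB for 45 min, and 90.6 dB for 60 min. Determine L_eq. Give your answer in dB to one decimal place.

The energy average is taken in the linear domain: L_eq = 10·log₁₀[(Σ tᵢ·10^(Lᵢ/10))/T], T = 225 min.
Σ tᵢ·10^(Lᵢ/10) = 90·10^(70.1/10) + 30·10^(85.8/10) + 45·10^(79.7/10) + 60·10^(90.6/10) = 8.542e+10.
L_eq = 10·log₁₀(8.542e+10/225) = 85.79 dB.

85.8 dB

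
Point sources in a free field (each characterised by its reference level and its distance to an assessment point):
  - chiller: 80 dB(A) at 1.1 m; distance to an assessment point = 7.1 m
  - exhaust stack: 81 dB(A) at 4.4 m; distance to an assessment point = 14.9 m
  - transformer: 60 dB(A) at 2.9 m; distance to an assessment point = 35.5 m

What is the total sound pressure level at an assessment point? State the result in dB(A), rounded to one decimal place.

Apply inverse-square spreading to bring every level to the receiver, then sum 10^(L/10).
chiller: 80 − 20·log₁₀(7.1/1.1) = 80 − 16.20 = 63.80 dB(A).
exhaust stack: 81 − 20·log₁₀(14.9/4.4) = 81 − 10.59 = 70.41 dB(A).
transformer: 60 − 20·log₁₀(35.5/2.9) = 60 − 21.76 = 38.24 dB(A).
Σ 10^(L/10) = 1.339e+07 → L_total = 10·log₁₀(1.339e+07) = 71.27 dB(A).

71.3 dB(A)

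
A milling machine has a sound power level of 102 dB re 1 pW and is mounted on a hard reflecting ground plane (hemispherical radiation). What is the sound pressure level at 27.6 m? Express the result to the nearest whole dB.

L_p = L_w − 10·log₁₀(2π·r²) with r = 27.6 m.
2π·r² = 4786 m², 10·log₁₀ of that is 36.800 dB.
L_p = 102 − 36.800 = 65.20 dB.

65 dB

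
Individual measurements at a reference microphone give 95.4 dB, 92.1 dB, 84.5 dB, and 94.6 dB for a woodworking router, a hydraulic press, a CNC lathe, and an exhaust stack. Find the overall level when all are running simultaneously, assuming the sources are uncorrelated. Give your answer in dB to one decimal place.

99.2 dB

For uncorrelated sources the intensities add, so convert each level to linear form, sum, and take 10·log₁₀ of the total.
Σ 10^(L/10) = 10^(95.4/10) + 10^(92.1/10) + 10^(84.5/10) + 10^(94.6/10) = 8.255e+09.
L_total = 10·log₁₀(8.255e+09) = 99.17 dB.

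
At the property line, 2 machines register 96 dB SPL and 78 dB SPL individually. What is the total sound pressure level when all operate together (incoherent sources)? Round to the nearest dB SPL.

96 dB SPL

For uncorrelated sources the intensities add, so convert each level to linear form, sum, and take 10·log₁₀ of the total.
Σ 10^(L/10) = 10^(96/10) + 10^(78/10) = 4.044e+09.
L_total = 10·log₁₀(4.044e+09) = 96.07 dB SPL.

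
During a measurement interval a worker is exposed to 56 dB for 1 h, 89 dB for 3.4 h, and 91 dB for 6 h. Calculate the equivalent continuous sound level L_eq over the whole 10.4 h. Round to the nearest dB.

90 dB

The energy average is taken in the linear domain: L_eq = 10·log₁₀[(Σ tᵢ·10^(Lᵢ/10))/T], T = 10.4 h.
Σ tᵢ·10^(Lᵢ/10) = 1·10^(56/10) + 3.4·10^(89/10) + 6·10^(91/10) = 1.025e+10.
L_eq = 10·log₁₀(1.025e+10/10.4) = 89.94 dB.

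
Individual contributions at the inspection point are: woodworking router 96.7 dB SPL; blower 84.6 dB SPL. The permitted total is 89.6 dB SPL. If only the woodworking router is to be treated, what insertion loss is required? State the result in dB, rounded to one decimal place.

Everything except the woodworking router sums to 10^(84.6/10) = 2.884e+08 in linear terms, 84.60 dB SPL.
The limit corresponds to 10^(89.6/10) = 9.120e+08; subtracting the fixed part leaves 6.236e+08 for the woodworking router, i.e. 87.95 dB SPL.
So the woodworking router must be reduced from 96.7 to 87.95 dB SPL: IL = 8.75 dB.

8.8 dB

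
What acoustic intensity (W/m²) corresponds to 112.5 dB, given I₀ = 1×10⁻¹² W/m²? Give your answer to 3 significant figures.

I/I₀ = 10^(112.5/10) = 1.778e+11, so I = 1.778e+11 × 10⁻¹² W/m².

0.178 W/m²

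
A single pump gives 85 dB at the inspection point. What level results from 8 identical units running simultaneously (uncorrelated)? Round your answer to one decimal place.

N identical incoherent sources raise the level by 10·log₁₀ N.
L_total = 85 + 10·log₁₀(8) = 85 + 9.031 = 94.03 dB.

94.0 dB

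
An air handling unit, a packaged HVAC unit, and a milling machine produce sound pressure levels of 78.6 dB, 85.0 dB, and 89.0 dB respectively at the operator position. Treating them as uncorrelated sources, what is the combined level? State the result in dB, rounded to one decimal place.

Incoherent sources combine by intensity addition: L_total = 10·log₁₀(Σ 10^(L_i/10)).
Σ 10^(L/10) = 10^(78.6/10) + 10^(85.0/10) + 10^(89.0/10) = 1.183e+09.
L_total = 10·log₁₀(1.183e+09) = 90.73 dB.

90.7 dB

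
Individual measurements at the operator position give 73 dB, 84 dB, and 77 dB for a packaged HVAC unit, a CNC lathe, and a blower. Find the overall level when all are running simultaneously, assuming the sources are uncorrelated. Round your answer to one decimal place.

85.1 dB

For uncorrelated sources the intensities add, so convert each level to linear form, sum, and take 10·log₁₀ of the total.
Σ 10^(L/10) = 10^(73/10) + 10^(84/10) + 10^(77/10) = 3.213e+08.
L_total = 10·log₁₀(3.213e+08) = 85.07 dB.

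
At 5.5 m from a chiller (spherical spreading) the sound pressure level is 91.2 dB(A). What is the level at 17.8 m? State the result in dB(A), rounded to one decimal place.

Spherical spreading from a point source gives a 20·log₁₀(r₂/r₁) drop.
L₂ = 91.2 − 20·log₁₀(17.8/5.5) = 91.2 − 10.201 = 81.00 dB(A).

81.0 dB(A)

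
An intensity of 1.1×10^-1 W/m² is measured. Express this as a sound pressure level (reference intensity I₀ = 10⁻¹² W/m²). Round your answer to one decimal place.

L = 10·log₁₀(I/I₀) = 10·log₁₀(1.1×10^-1/10⁻¹²) = 10·log₁₀(1.1×10^11).
L = 10·(0.0414 + 11) = 110.41 dB.

110.4 dB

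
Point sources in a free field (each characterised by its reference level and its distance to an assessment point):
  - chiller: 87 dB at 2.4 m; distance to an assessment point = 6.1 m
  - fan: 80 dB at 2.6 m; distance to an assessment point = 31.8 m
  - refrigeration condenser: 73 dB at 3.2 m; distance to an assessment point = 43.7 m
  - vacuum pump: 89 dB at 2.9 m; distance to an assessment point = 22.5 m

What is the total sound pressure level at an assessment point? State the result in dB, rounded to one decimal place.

Propagate each source to the receiver with L = L_ref − 20·log₁₀(r/r_ref), then add intensities.
chiller: 87 − 20·log₁₀(6.1/2.4) = 87 − 8.10 = 78.90 dB.
fan: 80 − 20·log₁₀(31.8/2.6) = 80 − 21.75 = 58.25 dB.
refrigeration condenser: 73 − 20·log₁₀(43.7/3.2) = 73 − 22.71 = 50.29 dB.
vacuum pump: 89 − 20·log₁₀(22.5/2.9) = 89 − 17.80 = 71.20 dB.
Σ 10^(L/10) = 9.155e+07 → L_total = 10·log₁₀(9.155e+07) = 79.62 dB.

79.6 dB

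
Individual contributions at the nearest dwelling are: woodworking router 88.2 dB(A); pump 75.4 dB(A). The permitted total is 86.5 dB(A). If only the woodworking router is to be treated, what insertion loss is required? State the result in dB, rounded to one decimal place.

Fixed contribution from the other source: Σ 10^(L/10) = 10^(75.4/10) = 3.467e+07 (75.40 dB(A)).
To meet 86.5 dB(A) overall, the treated woodworking router may contribute at most 10^(86.5/10) − 3.467e+07 = 4.120e+08, i.e. 86.15 dB(A).
So the woodworking router must be reduced from 88.2 to 86.15 dB(A): IL = 2.05 dB.

2.1 dB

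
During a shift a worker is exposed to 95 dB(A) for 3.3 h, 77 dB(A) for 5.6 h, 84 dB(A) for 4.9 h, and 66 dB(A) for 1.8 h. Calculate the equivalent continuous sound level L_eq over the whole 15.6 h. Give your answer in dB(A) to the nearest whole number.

L_eq = 10·log₁₀[(1/T)·Σ tᵢ·10^(Lᵢ/10)] with T = 15.6 h.
Σ tᵢ·10^(Lᵢ/10) = 3.3·10^(95/10) + 5.6·10^(77/10) + 4.9·10^(84/10) + 1.8·10^(66/10) = 1.195e+10.
L_eq = 10·log₁₀(1.195e+10/15.6) = 88.84 dB(A).

89 dB(A)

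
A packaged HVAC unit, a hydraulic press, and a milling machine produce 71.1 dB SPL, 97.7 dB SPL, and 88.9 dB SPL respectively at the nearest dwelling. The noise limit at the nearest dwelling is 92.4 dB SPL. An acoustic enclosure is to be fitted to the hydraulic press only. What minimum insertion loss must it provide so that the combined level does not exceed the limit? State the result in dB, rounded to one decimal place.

Fixed contribution from the other sources: Σ 10^(L/10) = 10^(71.1/10) + 10^(88.9/10) = 7.891e+08 (88.97 dB SPL).
The limit corresponds to 10^(92.4/10) = 1.738e+09; subtracting the fixed part leaves 9.487e+08 for the hydraulic press, i.e. 89.77 dB SPL.
Required insertion loss = 97.7 − 89.77 = 7.93 dB.

7.9 dB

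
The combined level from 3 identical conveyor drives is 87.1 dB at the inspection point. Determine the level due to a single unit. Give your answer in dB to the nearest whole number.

82 dB

3 equal contributions raise the level by 10·log₁₀ 3 = 4.771 dB, so each unit alone gives 87.1 − 4.771.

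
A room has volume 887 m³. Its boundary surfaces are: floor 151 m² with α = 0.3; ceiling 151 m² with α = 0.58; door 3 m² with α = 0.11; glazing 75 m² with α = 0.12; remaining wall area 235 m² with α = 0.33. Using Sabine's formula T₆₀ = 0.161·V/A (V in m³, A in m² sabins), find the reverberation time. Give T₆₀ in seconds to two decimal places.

0.65 s

A = Σ Sᵢαᵢ = 151·0.3 + 151·0.58 + 3·0.11 + 75·0.12 + 235·0.33 = 219.76 m².
T₆₀ = 0.161·V/A = 0.161·887/219.76 = 0.650 s.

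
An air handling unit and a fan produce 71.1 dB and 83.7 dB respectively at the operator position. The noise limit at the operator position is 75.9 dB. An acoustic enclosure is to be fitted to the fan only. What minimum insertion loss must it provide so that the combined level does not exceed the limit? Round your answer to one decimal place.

Fixed contribution from the other source: Σ 10^(L/10) = 10^(71.1/10) = 1.288e+07 (71.10 dB).
To meet 75.9 dB overall, the treated fan may contribute at most 10^(75.9/10) − 1.288e+07 = 2.602e+07, i.e. 74.15 dB.
So the fan must be reduced from 83.7 to 74.15 dB: IL = 9.55 dB.

9.5 dB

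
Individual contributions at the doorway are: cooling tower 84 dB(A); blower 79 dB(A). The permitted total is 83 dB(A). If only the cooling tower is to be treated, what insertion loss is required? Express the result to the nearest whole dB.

3 dB

Fixed contribution from the other source: Σ 10^(L/10) = 10^(79/10) = 7.943e+07 (79.00 dB(A)).
The limit corresponds to 10^(83/10) = 1.995e+08; subtracting the fixed part leaves 1.201e+08 for the cooling tower, i.e. 80.80 dB(A).
Required insertion loss = 84 − 80.80 = 3.20 dB.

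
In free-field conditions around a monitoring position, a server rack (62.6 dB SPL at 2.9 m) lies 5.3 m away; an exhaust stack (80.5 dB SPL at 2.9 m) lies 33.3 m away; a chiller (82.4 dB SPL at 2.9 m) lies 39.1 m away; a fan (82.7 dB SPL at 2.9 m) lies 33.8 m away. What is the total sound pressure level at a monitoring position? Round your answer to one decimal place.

First find each source's level at the receiver (point-source: −20·log₁₀(r/r_ref)), then combine on an intensity basis.
server rack: 62.6 − 20·log₁₀(5.3/2.9) = 62.6 − 5.24 = 57.36 dB SPL.
exhaust stack: 80.5 − 20·log₁₀(33.3/2.9) = 80.5 − 21.20 = 59.30 dB SPL.
chiller: 82.4 − 20·log₁₀(39.1/2.9) = 82.4 − 22.60 = 59.80 dB SPL.
fan: 82.7 − 20·log₁₀(33.8/2.9) = 82.7 − 21.33 = 61.37 dB SPL.
Σ 10^(L/10) = 3.722e+06 → L_total = 10·log₁₀(3.722e+06) = 65.71 dB SPL.

65.7 dB SPL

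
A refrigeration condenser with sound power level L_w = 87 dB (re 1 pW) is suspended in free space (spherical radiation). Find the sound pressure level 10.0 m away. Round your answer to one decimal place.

The power spreads over a sphere of area 4π·r², so L_p = L_w − 10·log₁₀(4π·r²).
4π·r² = 1257 m², 10·log₁₀ of that is 30.992 dB.
L_p = 87 − 30.992 = 56.01 dB.

56.0 dB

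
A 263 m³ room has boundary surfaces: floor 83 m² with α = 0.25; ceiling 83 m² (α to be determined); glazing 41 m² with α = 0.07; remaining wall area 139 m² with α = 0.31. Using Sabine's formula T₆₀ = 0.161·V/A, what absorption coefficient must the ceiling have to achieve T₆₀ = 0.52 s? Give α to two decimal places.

Required total absorption A = 0.161·263/0.52 = 81.43 m².
Absorption from the other surfaces = 83·0.25 + 41·0.07 + 139·0.31 = 66.71 m², so the ceiling must supply 14.72 m² over 83 m².
α = 14.72/83 = 0.177.

0.18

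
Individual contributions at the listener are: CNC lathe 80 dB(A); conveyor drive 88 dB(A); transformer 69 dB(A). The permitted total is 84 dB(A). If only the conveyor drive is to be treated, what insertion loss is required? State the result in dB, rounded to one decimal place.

6.4 dB

Everything except the conveyor drive sums to 10^(80/10) + 10^(69/10) = 1.079e+08 in linear terms, 80.33 dB(A).
The limit corresponds to 10^(84/10) = 2.512e+08; subtracting the fixed part leaves 1.432e+08 for the conveyor drive, i.e. 81.56 dB(A).
So the conveyor drive must be reduced from 88 to 81.56 dB(A): IL = 6.44 dB.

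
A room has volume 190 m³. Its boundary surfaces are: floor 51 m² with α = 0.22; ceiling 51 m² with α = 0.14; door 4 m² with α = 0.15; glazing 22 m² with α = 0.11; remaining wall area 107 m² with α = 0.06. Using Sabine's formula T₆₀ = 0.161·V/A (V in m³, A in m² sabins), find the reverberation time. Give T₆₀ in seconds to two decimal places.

1.10 s

Summing Sᵢαᵢ: 51·0.22 + 51·0.14 + 4·0.15 + 22·0.11 + 107·0.06 = 27.80 m².
T₆₀ = 0.161·V/A = 0.161·190/27.80 = 1.100 s.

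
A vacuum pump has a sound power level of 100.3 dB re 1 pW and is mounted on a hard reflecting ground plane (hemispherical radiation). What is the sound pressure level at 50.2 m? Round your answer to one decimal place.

58.3 dB

The power spreads over a hemisphere of area 2π·r², so L_p = L_w − 10·log₁₀(2π·r²).
2π·r² = 1.583e+04 m², 10·log₁₀ of that is 41.996 dB.
L_p = 100.3 − 41.996 = 58.30 dB.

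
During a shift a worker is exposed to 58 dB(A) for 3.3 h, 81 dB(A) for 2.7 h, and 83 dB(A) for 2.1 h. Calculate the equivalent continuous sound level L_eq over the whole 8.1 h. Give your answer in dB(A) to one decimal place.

79.7 dB(A)

L_eq = 10·log₁₀[(1/T)·Σ tᵢ·10^(Lᵢ/10)] with T = 8.1 h.
Σ tᵢ·10^(Lᵢ/10) = 3.3·10^(58/10) + 2.7·10^(81/10) + 2.1·10^(83/10) = 7.610e+08.
L_eq = 10·log₁₀(7.610e+08/8.1) = 79.73 dB(A).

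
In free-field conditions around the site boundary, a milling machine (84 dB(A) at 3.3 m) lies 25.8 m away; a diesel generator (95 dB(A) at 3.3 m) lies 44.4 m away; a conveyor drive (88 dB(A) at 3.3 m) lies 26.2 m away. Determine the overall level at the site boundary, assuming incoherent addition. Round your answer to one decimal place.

75.0 dB(A)

First find each source's level at the receiver (point-source: −20·log₁₀(r/r_ref)), then combine on an intensity basis.
milling machine: 84 − 20·log₁₀(25.8/3.3) = 84 − 17.86 = 66.14 dB(A).
diesel generator: 95 − 20·log₁₀(44.4/3.3) = 95 − 22.58 = 72.42 dB(A).
conveyor drive: 88 − 20·log₁₀(26.2/3.3) = 88 − 18.00 = 70.00 dB(A).
Σ 10^(L/10) = 3.159e+07 → L_total = 10·log₁₀(3.159e+07) = 75.00 dB(A).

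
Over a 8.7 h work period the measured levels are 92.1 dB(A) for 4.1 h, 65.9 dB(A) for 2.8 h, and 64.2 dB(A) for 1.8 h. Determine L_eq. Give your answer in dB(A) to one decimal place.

L_eq = 10·log₁₀[(1/T)·Σ tᵢ·10^(Lᵢ/10)] with T = 8.7 h.
Σ tᵢ·10^(Lᵢ/10) = 4.1·10^(92.1/10) + 2.8·10^(65.9/10) + 1.8·10^(64.2/10) = 6.665e+09.
L_eq = 10·log₁₀(6.665e+09/8.7) = 88.84 dB(A).

88.8 dB(A)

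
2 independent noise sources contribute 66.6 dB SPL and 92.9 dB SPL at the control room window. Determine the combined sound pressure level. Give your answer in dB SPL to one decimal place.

For uncorrelated sources the intensities add, so convert each level to linear form, sum, and take 10·log₁₀ of the total.
Σ 10^(L/10) = 10^(66.6/10) + 10^(92.9/10) = 1.954e+09.
L_total = 10·log₁₀(1.954e+09) = 92.91 dB SPL.

92.9 dB SPL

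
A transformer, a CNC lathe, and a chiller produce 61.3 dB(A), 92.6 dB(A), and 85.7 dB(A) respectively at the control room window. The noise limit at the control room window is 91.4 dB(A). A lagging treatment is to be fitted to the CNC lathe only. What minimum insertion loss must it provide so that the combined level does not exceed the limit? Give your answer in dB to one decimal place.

Fixed contribution from the other sources: Σ 10^(L/10) = 10^(61.3/10) + 10^(85.7/10) = 3.729e+08 (85.72 dB(A)).
To meet 91.4 dB(A) overall, the treated CNC lathe may contribute at most 10^(91.4/10) − 3.729e+08 = 1.008e+09, i.e. 90.03 dB(A).
Required insertion loss = 92.6 − 90.03 = 2.57 dB.

2.6 dB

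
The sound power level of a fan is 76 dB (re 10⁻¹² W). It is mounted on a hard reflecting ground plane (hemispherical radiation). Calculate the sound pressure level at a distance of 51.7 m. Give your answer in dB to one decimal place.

33.7 dB

The power spreads over a hemisphere of area 2π·r², so L_p = L_w − 10·log₁₀(2π·r²).
2π·r² = 1.679e+04 m², 10·log₁₀ of that is 42.252 dB.
L_p = 76 − 42.252 = 33.75 dB.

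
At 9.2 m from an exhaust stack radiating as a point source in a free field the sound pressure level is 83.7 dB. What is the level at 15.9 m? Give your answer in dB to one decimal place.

Point-source attenuation: ΔL = 20·log₁₀(r₂/r₁) = 20·log₁₀(15.9/9.2) = 4.752 dB.
L₂ = 83.7 − 20·log₁₀(15.9/9.2) = 83.7 − 4.752 = 78.95 dB.

78.9 dB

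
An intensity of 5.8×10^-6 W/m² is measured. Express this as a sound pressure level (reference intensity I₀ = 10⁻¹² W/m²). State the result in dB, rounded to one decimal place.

I/I₀ = 5.8×10^-6/10⁻¹² = 5.8×10^6, and L = 10·log₁₀(I/I₀).
L = 10·(0.7634 + 6) = 67.63 dB.

67.6 dB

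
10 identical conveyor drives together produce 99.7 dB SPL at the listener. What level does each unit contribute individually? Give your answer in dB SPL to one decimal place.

89.7 dB SPL

10 equal contributions raise the level by 10·log₁₀ 10 = 10.000 dB, so each unit alone gives 99.7 − 10.000.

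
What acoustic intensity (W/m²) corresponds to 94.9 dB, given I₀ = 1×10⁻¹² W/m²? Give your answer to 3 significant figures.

0.00309 W/m²

I = I₀·10^(L/10) = 10⁻¹² × 10^(94.9/10) = 10^(-2.510).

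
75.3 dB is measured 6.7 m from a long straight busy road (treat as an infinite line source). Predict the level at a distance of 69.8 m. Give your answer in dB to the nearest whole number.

65 dB

Cylindrical spreading from a line source gives a 10·log₁₀(r₂/r₁) drop.
L₂ = 75.3 − 10·log₁₀(69.8/6.7) = 75.3 − 10.178 = 65.12 dB.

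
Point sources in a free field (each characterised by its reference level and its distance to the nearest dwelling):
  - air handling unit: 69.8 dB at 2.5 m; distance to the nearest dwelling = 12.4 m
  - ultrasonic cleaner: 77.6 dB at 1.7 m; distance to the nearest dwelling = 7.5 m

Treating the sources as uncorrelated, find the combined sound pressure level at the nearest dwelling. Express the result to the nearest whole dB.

First find each source's level at the receiver (point-source: −20·log₁₀(r/r_ref)), then combine on an intensity basis.
air handling unit: 69.8 − 20·log₁₀(12.4/2.5) = 69.8 − 13.91 = 55.89 dB.
ultrasonic cleaner: 77.6 − 20·log₁₀(7.5/1.7) = 77.6 − 12.89 = 64.71 dB.
Σ 10^(L/10) = 3.345e+06 → L_total = 10·log₁₀(3.345e+06) = 65.24 dB.

65 dB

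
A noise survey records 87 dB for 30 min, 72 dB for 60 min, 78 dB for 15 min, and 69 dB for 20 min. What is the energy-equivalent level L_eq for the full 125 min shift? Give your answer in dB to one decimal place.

81.4 dB

L_eq = 10·log₁₀[(1/T)·Σ tᵢ·10^(Lᵢ/10)] with T = 125 min.
Σ tᵢ·10^(Lᵢ/10) = 30·10^(87/10) + 60·10^(72/10) + 15·10^(78/10) + 20·10^(69/10) = 1.709e+10.
L_eq = 10·log₁₀(1.709e+10/125) = 81.36 dB.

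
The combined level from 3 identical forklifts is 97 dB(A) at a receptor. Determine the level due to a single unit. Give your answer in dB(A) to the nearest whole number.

Dividing the total intensity by 3 lowers the level by 10·log₁₀ 3 = 4.771 dB: L₁ = 97 − 4.771.

92 dB(A)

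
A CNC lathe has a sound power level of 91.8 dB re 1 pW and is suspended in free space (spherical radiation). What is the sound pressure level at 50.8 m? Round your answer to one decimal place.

46.7 dB

The power spreads over a sphere of area 4π·r², so L_p = L_w − 10·log₁₀(4π·r²).
4π·r² = 3.243e+04 m², 10·log₁₀ of that is 45.109 dB.
L_p = 91.8 − 45.109 = 46.69 dB.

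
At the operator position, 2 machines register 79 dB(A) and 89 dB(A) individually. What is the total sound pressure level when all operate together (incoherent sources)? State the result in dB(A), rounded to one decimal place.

For uncorrelated sources the intensities add, so convert each level to linear form, sum, and take 10·log₁₀ of the total.
Σ 10^(L/10) = 10^(79/10) + 10^(89/10) = 8.738e+08.
L_total = 10·log₁₀(8.738e+08) = 89.41 dB(A).

89.4 dB(A)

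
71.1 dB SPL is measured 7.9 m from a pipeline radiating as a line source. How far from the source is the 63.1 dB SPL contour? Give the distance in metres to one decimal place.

49.8 m

For a line source L₁ − L₂ = 10·log₁₀(r₂/r₁), so r₂ = r₁·10^((L₁−L₂)/10).
r₂ = 7.9·10^((71.1−63.1)/10) = 7.9·10^(8.0/10) = 49.85 m.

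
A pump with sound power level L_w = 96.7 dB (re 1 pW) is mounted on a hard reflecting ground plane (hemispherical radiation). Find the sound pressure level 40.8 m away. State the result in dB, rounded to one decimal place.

56.5 dB

Free-field hemispherical radiation: L_p = L_w − 10·log₁₀(2π·r²), r = 40.8 m.
2π·r² = 1.046e+04 m², 10·log₁₀ of that is 40.195 dB.
L_p = 96.7 − 40.195 = 56.50 dB.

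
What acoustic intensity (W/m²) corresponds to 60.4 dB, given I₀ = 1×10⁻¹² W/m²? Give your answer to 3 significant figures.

1.10e-06 W/m²

I/I₀ = 10^(60.4/10) = 1.096e+06, so I = 1.096e+06 × 10⁻¹² W/m².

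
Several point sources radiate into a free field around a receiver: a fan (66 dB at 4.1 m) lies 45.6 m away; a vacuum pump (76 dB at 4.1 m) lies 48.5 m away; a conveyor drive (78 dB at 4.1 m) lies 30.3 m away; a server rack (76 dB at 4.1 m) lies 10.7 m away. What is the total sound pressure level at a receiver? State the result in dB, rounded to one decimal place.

Apply inverse-square spreading to bring every level to the receiver, then sum 10^(L/10).
fan: 66 − 20·log₁₀(45.6/4.1) = 66 − 20.92 = 45.08 dB.
vacuum pump: 76 − 20·log₁₀(48.5/4.1) = 76 − 21.46 = 54.54 dB.
conveyor drive: 78 − 20·log₁₀(30.3/4.1) = 78 − 17.37 = 60.63 dB.
server rack: 76 − 20·log₁₀(10.7/4.1) = 76 − 8.33 = 67.67 dB.
Σ 10^(L/10) = 7.317e+06 → L_total = 10·log₁₀(7.317e+06) = 68.64 dB.

68.6 dB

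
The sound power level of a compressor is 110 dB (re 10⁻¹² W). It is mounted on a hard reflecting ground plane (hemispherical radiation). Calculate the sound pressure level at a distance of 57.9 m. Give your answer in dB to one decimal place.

66.8 dB

Free-field hemispherical radiation: L_p = L_w − 10·log₁₀(2π·r²), r = 57.9 m.
2π·r² = 2.106e+04 m², 10·log₁₀ of that is 43.235 dB.
L_p = 110 − 43.235 = 66.76 dB.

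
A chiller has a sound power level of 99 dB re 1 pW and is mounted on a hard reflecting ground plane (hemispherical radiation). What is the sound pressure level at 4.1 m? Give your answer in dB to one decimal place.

78.8 dB

The power spreads over a hemisphere of area 2π·r², so L_p = L_w − 10·log₁₀(2π·r²).
2π·r² = 105.6 m², 10·log₁₀ of that is 20.237 dB.
L_p = 99 − 20.237 = 78.76 dB.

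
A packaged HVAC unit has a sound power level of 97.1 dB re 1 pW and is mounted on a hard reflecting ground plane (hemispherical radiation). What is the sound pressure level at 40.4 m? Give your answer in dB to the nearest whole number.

57 dB

The power spreads over a hemisphere of area 2π·r², so L_p = L_w − 10·log₁₀(2π·r²).
2π·r² = 1.026e+04 m², 10·log₁₀ of that is 40.109 dB.
L_p = 97.1 − 40.109 = 56.99 dB.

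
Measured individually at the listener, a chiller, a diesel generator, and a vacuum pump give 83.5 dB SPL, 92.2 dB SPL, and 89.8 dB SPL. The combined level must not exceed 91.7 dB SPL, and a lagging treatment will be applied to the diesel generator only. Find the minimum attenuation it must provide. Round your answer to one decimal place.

7.4 dB

The untreated sources together contribute 10^(83.5/10) + 10^(89.8/10) = 1.179e+09, i.e. 90.71 dB SPL.
To meet 91.7 dB SPL overall, the treated diesel generator may contribute at most 10^(91.7/10) − 1.179e+09 = 3.002e+08, i.e. 84.77 dB SPL.
Required insertion loss = 92.2 − 84.77 = 7.43 dB.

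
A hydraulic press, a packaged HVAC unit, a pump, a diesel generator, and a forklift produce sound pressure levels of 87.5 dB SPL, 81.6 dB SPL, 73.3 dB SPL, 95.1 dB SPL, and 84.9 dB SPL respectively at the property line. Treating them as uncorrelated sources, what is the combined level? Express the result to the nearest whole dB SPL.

For uncorrelated sources the intensities add, so convert each level to linear form, sum, and take 10·log₁₀ of the total.
Σ 10^(L/10) = 10^(87.5/10) + 10^(81.6/10) + 10^(73.3/10) + 10^(95.1/10) + 10^(84.9/10) = 4.273e+09.
L_total = 10·log₁₀(4.273e+09) = 96.31 dB SPL.

96 dB SPL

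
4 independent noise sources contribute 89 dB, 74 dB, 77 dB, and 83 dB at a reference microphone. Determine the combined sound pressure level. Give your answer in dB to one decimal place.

For uncorrelated sources the intensities add, so convert each level to linear form, sum, and take 10·log₁₀ of the total.
Σ 10^(L/10) = 10^(89/10) + 10^(74/10) + 10^(77/10) + 10^(83/10) = 1.069e+09.
L_total = 10·log₁₀(1.069e+09) = 90.29 dB.

90.3 dB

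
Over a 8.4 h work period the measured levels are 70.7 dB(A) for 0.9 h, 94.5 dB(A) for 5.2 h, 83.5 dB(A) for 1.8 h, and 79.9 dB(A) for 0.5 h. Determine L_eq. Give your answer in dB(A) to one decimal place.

The energy average is taken in the linear domain: L_eq = 10·log₁₀[(Σ tᵢ·10^(Lᵢ/10))/T], T = 8.4 h.
Σ tᵢ·10^(Lᵢ/10) = 0.9·10^(70.7/10) + 5.2·10^(94.5/10) + 1.8·10^(83.5/10) + 0.5·10^(79.9/10) = 1.512e+10.
L_eq = 10·log₁₀(1.512e+10/8.4) = 92.55 dB(A).

92.6 dB(A)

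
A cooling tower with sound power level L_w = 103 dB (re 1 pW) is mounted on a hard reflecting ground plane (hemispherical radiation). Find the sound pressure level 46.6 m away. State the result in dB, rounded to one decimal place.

The power spreads over a hemisphere of area 2π·r², so L_p = L_w − 10·log₁₀(2π·r²).
2π·r² = 1.364e+04 m², 10·log₁₀ of that is 41.350 dB.
L_p = 103 − 41.350 = 61.65 dB.

61.7 dB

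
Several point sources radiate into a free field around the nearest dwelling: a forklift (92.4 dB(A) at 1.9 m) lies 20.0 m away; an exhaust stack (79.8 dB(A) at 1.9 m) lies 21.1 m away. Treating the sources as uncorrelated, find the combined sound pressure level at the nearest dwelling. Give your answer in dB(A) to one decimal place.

72.2 dB(A)

Apply inverse-square spreading to bring every level to the receiver, then sum 10^(L/10).
forklift: 92.4 − 20·log₁₀(20.0/1.9) = 92.4 − 20.45 = 71.95 dB(A).
exhaust stack: 79.8 − 20·log₁₀(21.1/1.9) = 79.8 − 20.91 = 58.89 dB(A).
Σ 10^(L/10) = 1.646e+07 → L_total = 10·log₁₀(1.646e+07) = 72.16 dB(A).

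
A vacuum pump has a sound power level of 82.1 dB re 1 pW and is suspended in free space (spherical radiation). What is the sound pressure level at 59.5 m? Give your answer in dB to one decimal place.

35.6 dB

L_p = L_w − 10·log₁₀(4π·r²) with r = 59.5 m.
4π·r² = 4.449e+04 m², 10·log₁₀ of that is 46.482 dB.
L_p = 82.1 − 46.482 = 35.62 dB.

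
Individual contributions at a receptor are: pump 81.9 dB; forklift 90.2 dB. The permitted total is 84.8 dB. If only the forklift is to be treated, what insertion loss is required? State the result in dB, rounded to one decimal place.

8.5 dB

The untreated sources together contribute 10^(81.9/10) = 1.549e+08, i.e. 81.90 dB.
To meet 84.8 dB overall, the treated forklift may contribute at most 10^(84.8/10) − 1.549e+08 = 1.471e+08, i.e. 81.68 dB.
So the forklift must be reduced from 90.2 to 81.68 dB: IL = 8.52 dB.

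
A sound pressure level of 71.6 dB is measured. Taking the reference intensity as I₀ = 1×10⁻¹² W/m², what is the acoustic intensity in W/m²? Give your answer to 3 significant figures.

1.45e-05 W/m²

I = I₀·10^(L/10) = 10⁻¹² × 10^(71.6/10) = 10^(-4.840).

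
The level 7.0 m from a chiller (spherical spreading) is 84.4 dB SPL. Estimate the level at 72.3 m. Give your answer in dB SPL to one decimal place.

64.1 dB SPL

Spherical spreading from a point source gives a 20·log₁₀(r₂/r₁) drop.
L₂ = 84.4 − 20·log₁₀(72.3/7.0) = 84.4 − 20.281 = 64.12 dB SPL.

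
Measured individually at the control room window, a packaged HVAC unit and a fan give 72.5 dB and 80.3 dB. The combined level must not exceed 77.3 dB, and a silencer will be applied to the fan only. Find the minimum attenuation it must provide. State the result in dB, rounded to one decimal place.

The untreated sources together contribute 10^(72.5/10) = 1.778e+07, i.e. 72.50 dB.
The limit corresponds to 10^(77.3/10) = 5.370e+07; subtracting the fixed part leaves 3.592e+07 for the fan, i.e. 75.55 dB.
Required insertion loss = 80.3 − 75.55 = 4.75 dB.

4.7 dB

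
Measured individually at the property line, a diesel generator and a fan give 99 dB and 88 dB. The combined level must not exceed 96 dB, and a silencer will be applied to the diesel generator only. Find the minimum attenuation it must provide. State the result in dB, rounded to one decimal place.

Fixed contribution from the other source: Σ 10^(L/10) = 10^(88/10) = 6.310e+08 (88.00 dB).
To meet 96 dB overall, the treated diesel generator may contribute at most 10^(96/10) − 6.310e+08 = 3.350e+09, i.e. 95.25 dB.
Required insertion loss = 99 − 95.25 = 3.75 dB.

3.7 dB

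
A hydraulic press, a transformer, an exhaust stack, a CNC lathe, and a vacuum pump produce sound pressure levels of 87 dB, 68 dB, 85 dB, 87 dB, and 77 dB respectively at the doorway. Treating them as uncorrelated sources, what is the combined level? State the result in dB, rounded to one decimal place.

91.4 dB

For uncorrelated sources the intensities add, so convert each level to linear form, sum, and take 10·log₁₀ of the total.
Σ 10^(L/10) = 10^(87/10) + 10^(68/10) + 10^(85/10) + 10^(87/10) + 10^(77/10) = 1.375e+09.
L_total = 10·log₁₀(1.375e+09) = 91.38 dB.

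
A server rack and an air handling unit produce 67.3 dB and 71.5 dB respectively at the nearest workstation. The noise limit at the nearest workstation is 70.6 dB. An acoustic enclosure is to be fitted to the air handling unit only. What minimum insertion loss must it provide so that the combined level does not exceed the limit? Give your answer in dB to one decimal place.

3.6 dB

The untreated sources together contribute 10^(67.3/10) = 5.370e+06, i.e. 67.30 dB.
The limit corresponds to 10^(70.6/10) = 1.148e+07; subtracting the fixed part leaves 6.111e+06 for the air handling unit, i.e. 67.86 dB.
So the air handling unit must be reduced from 71.5 to 67.86 dB: IL = 3.64 dB.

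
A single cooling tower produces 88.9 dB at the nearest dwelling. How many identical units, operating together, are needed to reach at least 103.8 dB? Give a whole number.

31

Need L₁ + 10·log₁₀ N ≥ 103.8, i.e. log₁₀ N ≥ 1.49.
N ≥ 10^(14.9/10) = 30.903, so N = 31.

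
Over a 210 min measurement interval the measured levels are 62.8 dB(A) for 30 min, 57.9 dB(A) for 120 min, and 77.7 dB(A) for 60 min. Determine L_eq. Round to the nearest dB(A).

The energy average is taken in the linear domain: L_eq = 10·log₁₀[(Σ tᵢ·10^(Lᵢ/10))/T], T = 210 min.
Σ tᵢ·10^(Lᵢ/10) = 30·10^(62.8/10) + 120·10^(57.9/10) + 60·10^(77.7/10) = 3.664e+09.
L_eq = 10·log₁₀(3.664e+09/210) = 72.42 dB(A).

72 dB(A)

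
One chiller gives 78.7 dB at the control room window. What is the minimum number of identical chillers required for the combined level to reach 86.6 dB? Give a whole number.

7

The shortfall is 86.6 − 78.7 = 7.9 dB, and N units add 10·log₁₀ N, so need 10·log₁₀ N ≥ 7.9.
N ≥ 10^(7.9/10) = 6.166, so N = 7.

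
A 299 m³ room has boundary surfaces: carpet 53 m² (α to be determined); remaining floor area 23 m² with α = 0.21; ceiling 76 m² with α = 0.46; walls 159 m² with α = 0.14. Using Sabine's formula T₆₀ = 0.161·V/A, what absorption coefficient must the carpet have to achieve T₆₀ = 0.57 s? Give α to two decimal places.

Required total absorption A = 0.161·299/0.57 = 84.45 m².
Absorption from the other surfaces = 23·0.21 + 76·0.46 + 159·0.14 = 62.05 m², so the carpet must supply 22.40 m² over 53 m².
α = 22.40/53 = 0.423.

0.42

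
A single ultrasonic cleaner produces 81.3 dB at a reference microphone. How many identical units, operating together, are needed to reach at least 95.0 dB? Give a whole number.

24

N identical sources give L₁ + 10·log₁₀ N, so require 10·log₁₀ N ≥ 95.0 − 81.3 = 13.7 dB.
N ≥ 10^(13.7/10) = 23.442, so N = 24.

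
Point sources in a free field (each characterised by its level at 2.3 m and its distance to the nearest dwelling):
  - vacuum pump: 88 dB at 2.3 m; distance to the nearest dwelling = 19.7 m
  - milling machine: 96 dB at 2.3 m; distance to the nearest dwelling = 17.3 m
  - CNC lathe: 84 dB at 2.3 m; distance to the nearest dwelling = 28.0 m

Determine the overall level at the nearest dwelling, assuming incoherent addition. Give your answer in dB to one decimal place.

Propagate each source to the receiver with L = L_ref − 20·log₁₀(r/r_ref), then add intensities.
vacuum pump: 88 − 20·log₁₀(19.7/2.3) = 88 − 18.65 = 69.35 dB.
milling machine: 96 − 20·log₁₀(17.3/2.3) = 96 − 17.53 = 78.47 dB.
CNC lathe: 84 − 20·log₁₀(28.0/2.3) = 84 − 21.71 = 62.29 dB.
Σ 10^(L/10) = 8.066e+07 → L_total = 10·log₁₀(8.066e+07) = 79.07 dB.

79.1 dB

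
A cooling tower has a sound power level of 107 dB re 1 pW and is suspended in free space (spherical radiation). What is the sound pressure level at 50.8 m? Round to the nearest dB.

The power spreads over a sphere of area 4π·r², so L_p = L_w − 10·log₁₀(4π·r²).
4π·r² = 3.243e+04 m², 10·log₁₀ of that is 45.109 dB.
L_p = 107 − 45.109 = 61.89 dB.

62 dB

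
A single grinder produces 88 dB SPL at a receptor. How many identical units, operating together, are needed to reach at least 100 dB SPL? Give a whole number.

16

Need L₁ + 10·log₁₀ N ≥ 100, i.e. log₁₀ N ≥ 1.20.
N ≥ 10^(12.0/10) = 15.849, so N = 16.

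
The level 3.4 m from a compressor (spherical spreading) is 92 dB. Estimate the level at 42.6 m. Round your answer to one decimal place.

70.0 dB

Spherical spreading from a point source gives a 20·log₁₀(r₂/r₁) drop.
L₂ = 92 − 20·log₁₀(42.6/3.4) = 92 − 21.959 = 70.04 dB.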